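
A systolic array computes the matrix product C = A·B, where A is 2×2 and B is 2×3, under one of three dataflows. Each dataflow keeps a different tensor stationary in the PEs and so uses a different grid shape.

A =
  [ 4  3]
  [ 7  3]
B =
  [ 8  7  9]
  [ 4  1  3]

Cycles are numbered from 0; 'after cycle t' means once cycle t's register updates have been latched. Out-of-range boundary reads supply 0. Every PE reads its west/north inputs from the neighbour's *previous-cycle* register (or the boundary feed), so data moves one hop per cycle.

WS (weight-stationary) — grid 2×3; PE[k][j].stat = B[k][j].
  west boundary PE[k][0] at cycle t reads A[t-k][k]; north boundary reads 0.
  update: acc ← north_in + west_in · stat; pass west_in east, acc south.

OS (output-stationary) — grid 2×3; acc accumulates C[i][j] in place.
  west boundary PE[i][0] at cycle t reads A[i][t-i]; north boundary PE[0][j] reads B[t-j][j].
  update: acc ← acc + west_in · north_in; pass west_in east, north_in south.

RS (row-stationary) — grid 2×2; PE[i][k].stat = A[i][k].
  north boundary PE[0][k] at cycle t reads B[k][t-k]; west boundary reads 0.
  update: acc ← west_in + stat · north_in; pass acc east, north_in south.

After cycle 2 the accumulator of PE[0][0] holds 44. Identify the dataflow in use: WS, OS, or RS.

dataflow = OS

— WS: 2×3; PE[0][0] trace:
  @0  [0,0]  acc 32  |  →4  ↓32
  @1  [0,0]  acc 56  |  →7  ↓56
  @2  [0,0]  acc 0  |  →0  ↓0
— OS: 2×3; PE[0][0] trace:
  @0  [0,0]  acc 32  |  →4  ↓8
  @1  [0,0]  acc 44  |  →3  ↓4
  @2  [0,0]  acc 44  |  →0  ↓0
— RS: 2×2; PE[0][0] trace:
  @0  [0,0]  acc 32  |  →32  ↓8
  @1  [0,0]  acc 28  |  →28  ↓7
  @2  [0,0]  acc 36  |  →36  ↓9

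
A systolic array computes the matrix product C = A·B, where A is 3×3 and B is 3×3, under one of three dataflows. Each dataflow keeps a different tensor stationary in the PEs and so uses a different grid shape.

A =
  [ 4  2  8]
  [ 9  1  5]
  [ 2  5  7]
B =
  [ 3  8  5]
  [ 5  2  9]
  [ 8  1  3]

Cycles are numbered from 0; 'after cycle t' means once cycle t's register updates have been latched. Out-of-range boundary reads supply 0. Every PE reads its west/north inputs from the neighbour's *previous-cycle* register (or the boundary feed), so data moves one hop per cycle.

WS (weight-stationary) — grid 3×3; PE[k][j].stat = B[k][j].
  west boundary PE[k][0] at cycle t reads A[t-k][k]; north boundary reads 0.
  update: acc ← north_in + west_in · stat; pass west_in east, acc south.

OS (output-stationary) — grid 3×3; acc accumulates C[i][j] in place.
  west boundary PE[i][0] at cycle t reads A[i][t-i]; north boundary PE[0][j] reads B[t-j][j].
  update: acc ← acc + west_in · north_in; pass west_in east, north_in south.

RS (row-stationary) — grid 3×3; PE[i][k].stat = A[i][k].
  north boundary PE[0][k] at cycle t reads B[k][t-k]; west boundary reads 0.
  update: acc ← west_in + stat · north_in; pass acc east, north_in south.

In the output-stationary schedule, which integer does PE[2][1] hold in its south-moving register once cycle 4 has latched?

register = 2

OS on a 3×3 grid — tracing PE[2][1] and its feeders:
  c0 r1c1: 0 / 0 / 0
  c0 r2c0: 0 / 0 / 0
  c0 r2c1: 0 / 0 / 0
  c1 r1c1: 0 / 0 / 0
  c1 r2c0: 0 / 0 / 0
  c1 r2c1: 0 / 0 / 0
  c2 r1c1: 72 / 9 / 8
  c2 r2c0: 6 / 2 / 3
  c2 r2c1: 0 / 0 / 0
  c3 r1c1: 74 / 1 / 2
  c3 r2c0: 31 / 5 / 5
  c3 r2c1: 16 / 2 / 8
  c4 r1c1: 79 / 5 / 1
  c4 r2c0: 87 / 7 / 8
  c4 r2c1: 26 / 5 / 2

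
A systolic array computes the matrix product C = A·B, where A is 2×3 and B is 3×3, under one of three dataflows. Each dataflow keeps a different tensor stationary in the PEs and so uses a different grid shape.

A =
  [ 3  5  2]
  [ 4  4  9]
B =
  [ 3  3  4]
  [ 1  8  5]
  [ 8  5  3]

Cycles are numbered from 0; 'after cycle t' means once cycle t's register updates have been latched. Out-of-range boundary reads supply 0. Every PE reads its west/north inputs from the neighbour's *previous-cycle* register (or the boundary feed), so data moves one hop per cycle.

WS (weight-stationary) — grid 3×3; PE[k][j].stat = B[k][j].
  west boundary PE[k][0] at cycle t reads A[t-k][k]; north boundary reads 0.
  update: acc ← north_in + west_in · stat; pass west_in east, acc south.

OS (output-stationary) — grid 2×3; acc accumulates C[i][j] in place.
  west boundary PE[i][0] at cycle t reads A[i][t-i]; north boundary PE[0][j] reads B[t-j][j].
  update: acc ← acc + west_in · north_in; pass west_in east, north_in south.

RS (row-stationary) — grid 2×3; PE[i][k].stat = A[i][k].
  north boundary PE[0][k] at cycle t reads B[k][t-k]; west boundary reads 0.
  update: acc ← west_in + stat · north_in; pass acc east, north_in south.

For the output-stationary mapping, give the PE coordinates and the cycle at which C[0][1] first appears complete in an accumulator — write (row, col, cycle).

OS: C[0][1] accumulates in PE[0][1]:
  c0 r0c1: 0 / 0 / 0
  c1 r0c1: 9 / 3 / 3
  c2 r0c1: 49 / 5 / 8
  c3 r0c1: 59 / 2 / 5

(row, col, cycle) = (0, 1, 3)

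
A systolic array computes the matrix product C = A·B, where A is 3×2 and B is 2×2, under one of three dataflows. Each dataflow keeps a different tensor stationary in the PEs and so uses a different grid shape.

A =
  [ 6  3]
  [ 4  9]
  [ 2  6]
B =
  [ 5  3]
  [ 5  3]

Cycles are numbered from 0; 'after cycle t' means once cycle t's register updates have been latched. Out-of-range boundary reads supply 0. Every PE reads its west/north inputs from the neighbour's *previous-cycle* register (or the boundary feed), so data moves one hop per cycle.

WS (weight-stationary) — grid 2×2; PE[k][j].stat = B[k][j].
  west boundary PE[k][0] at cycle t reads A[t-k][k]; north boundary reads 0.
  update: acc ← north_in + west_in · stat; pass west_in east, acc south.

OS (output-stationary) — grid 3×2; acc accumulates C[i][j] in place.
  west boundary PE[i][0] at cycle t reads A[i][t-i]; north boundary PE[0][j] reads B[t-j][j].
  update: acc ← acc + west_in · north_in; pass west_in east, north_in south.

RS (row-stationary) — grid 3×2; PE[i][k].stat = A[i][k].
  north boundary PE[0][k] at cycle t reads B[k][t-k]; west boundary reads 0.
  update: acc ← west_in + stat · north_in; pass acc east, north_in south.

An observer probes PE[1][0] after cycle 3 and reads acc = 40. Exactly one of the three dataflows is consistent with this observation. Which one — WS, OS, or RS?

dataflow = WS

Under WS (2×2), PE[1][0]:
  step 0 · PE1,0: acc=0; fwd→0 fwd↓0
  step 1 · PE1,0: acc=45; fwd→3 fwd↓45
  step 2 · PE1,0: acc=65; fwd→9 fwd↓65
  step 3 · PE1,0: acc=40; fwd→6 fwd↓40
Under OS (3×2), PE[1][0]:
  step 0 · PE1,0: acc=0; fwd→0 fwd↓0
  step 1 · PE1,0: acc=20; fwd→4 fwd↓5
  step 2 · PE1,0: acc=65; fwd→9 fwd↓5
  step 3 · PE1,0: acc=65; fwd→0 fwd↓0
Under RS (3×2), PE[1][0]:
  step 0 · PE1,0: acc=0; fwd→0 fwd↓0
  step 1 · PE1,0: acc=20; fwd→20 fwd↓5
  step 2 · PE1,0: acc=12; fwd→12 fwd↓3
  step 3 · PE1,0: acc=0; fwd→0 fwd↓0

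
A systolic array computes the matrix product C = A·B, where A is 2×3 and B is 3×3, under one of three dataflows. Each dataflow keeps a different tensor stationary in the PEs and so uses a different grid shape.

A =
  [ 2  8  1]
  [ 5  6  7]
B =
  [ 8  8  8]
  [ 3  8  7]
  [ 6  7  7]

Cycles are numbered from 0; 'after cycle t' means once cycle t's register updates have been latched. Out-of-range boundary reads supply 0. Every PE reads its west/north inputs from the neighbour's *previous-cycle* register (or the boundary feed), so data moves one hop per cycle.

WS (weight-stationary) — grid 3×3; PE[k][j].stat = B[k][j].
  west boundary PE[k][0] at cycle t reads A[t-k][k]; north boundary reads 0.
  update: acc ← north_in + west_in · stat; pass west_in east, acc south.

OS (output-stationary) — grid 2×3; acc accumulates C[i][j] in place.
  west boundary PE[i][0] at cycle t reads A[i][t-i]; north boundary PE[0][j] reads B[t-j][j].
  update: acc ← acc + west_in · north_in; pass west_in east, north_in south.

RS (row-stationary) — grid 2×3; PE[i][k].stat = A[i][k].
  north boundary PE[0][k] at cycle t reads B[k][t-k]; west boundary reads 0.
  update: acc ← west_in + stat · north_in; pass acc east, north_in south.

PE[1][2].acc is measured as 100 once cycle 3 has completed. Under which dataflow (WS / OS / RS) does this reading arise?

dataflow = RS

— WS: 3×3; PE[1][2] trace:
  cycle 0: PE[1][2] → acc 0, east 0, south 0
  cycle 1: PE[1][2] → acc 0, east 0, south 0
  cycle 2: PE[1][2] → acc 0, east 0, south 0
  cycle 3: PE[1][2] → acc 72, east 8, south 72
— OS: 2×3; PE[1][2] trace:
  cycle 0: PE[1][2] → acc 0, east 0, south 0
  cycle 1: PE[1][2] → acc 0, east 0, south 0
  cycle 2: PE[1][2] → acc 0, east 0, south 0
  cycle 3: PE[1][2] → acc 40, east 5, south 8
— RS: 2×3; PE[1][2] trace:
  cycle 0: PE[1][2] → acc 0, east 0, south 0
  cycle 1: PE[1][2] → acc 0, east 0, south 0
  cycle 2: PE[1][2] → acc 0, east 0, south 0
  cycle 3: PE[1][2] → acc 100, east 100, south 6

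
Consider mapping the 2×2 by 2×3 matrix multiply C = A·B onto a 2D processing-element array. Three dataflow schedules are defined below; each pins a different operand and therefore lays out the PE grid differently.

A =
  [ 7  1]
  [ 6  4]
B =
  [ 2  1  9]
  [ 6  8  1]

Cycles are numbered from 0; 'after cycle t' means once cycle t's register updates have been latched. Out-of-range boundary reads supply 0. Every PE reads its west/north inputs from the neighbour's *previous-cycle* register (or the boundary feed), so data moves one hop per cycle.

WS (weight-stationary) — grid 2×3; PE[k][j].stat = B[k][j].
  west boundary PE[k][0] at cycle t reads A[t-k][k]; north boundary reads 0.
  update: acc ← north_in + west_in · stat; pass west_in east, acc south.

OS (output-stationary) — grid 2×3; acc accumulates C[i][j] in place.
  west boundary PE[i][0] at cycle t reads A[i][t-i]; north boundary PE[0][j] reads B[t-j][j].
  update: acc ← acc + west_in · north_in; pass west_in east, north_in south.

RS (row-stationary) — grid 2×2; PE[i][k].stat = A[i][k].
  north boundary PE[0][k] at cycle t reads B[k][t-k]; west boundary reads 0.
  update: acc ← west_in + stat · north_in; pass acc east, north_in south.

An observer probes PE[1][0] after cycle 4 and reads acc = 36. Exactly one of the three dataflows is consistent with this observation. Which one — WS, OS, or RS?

dataflow = OS

WS (2×3 grid), PE[1][0]:
  step 0 · PE1,0: acc=0; fwd→0 fwd↓0
  step 1 · PE1,0: acc=20; fwd→1 fwd↓20
  step 2 · PE1,0: acc=36; fwd→4 fwd↓36
  step 3 · PE1,0: acc=0; fwd→0 fwd↓0
  step 4 · PE1,0: acc=0; fwd→0 fwd↓0
OS (2×3 grid), PE[1][0]:
  step 0 · PE1,0: acc=0; fwd→0 fwd↓0
  step 1 · PE1,0: acc=12; fwd→6 fwd↓2
  step 2 · PE1,0: acc=36; fwd→4 fwd↓6
  step 3 · PE1,0: acc=36; fwd→0 fwd↓0
  step 4 · PE1,0: acc=36; fwd→0 fwd↓0
RS (2×2 grid), PE[1][0]:
  step 0 · PE1,0: acc=0; fwd→0 fwd↓0
  step 1 · PE1,0: acc=12; fwd→12 fwd↓2
  step 2 · PE1,0: acc=6; fwd→6 fwd↓1
  step 3 · PE1,0: acc=54; fwd→54 fwd↓9
  step 4 · PE1,0: acc=0; fwd→0 fwd↓0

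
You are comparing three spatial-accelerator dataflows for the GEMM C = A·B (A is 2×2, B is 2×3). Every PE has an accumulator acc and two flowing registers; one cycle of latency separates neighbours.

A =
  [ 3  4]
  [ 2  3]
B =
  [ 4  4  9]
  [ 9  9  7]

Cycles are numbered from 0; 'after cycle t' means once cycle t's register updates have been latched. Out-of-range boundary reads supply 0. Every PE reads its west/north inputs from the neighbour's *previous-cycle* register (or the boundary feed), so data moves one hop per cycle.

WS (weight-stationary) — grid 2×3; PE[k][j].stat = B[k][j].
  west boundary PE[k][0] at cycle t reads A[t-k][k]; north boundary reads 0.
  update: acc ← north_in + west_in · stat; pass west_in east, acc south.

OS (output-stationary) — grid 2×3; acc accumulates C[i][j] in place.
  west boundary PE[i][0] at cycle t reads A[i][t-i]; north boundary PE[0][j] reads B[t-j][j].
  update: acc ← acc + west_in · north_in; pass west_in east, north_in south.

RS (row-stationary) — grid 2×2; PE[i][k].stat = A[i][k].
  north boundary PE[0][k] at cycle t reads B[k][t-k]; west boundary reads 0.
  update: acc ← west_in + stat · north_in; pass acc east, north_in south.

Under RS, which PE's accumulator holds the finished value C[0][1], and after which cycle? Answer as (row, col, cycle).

(row, col, cycle) = (0, 1, 2)

RS: C[0][1] accumulates in PE[0][1]:
  0: (0,1).acc=0  regs=<0,0>
  1: (0,1).acc=48  regs=<48,9>
  2: (0,1).acc=48  regs=<48,9>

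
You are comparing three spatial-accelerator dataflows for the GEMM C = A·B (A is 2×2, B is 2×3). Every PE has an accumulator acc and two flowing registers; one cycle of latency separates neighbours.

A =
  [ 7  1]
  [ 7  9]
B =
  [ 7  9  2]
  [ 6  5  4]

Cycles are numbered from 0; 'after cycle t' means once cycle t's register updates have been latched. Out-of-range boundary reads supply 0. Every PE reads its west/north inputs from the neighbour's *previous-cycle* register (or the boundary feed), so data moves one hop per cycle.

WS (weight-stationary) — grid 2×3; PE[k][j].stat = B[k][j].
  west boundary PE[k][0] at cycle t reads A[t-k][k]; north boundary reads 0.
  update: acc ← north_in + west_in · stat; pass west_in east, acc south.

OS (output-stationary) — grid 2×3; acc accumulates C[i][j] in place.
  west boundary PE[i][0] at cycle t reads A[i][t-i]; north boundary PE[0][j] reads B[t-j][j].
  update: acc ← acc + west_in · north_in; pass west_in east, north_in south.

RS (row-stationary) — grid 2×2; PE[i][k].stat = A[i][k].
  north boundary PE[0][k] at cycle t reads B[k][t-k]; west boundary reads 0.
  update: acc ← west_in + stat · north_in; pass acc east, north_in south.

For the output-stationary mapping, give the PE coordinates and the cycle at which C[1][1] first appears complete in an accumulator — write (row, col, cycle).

OS: C[1][1] accumulates in PE[1][1]:
  @0  [1,1]  acc 0  |  →0  ↓0
  @1  [1,1]  acc 0  |  →0  ↓0
  @2  [1,1]  acc 63  |  →7  ↓9
  @3  [1,1]  acc 108  |  →9  ↓5

(row, col, cycle) = (1, 1, 3)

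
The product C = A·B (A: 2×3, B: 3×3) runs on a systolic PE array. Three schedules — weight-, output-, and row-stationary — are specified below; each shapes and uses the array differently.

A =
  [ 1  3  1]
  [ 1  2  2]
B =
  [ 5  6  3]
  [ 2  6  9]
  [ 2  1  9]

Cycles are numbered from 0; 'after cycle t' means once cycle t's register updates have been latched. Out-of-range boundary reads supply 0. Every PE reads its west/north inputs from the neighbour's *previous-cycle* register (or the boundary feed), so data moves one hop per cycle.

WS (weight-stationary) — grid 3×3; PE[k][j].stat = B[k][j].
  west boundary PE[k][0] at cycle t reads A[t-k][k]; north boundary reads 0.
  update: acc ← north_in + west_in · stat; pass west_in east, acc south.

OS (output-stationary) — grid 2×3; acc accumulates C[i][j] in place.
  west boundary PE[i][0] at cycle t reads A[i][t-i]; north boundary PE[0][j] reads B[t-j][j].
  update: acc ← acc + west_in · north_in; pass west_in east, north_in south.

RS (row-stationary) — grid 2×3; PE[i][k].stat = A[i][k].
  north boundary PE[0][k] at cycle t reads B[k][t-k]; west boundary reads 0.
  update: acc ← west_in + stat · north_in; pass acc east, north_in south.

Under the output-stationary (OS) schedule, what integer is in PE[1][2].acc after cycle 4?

PE[1][2].acc = 21

OS 2×3: PE[1][2] cycle-by-cycle (with neighbour feeds):
  step 0 · PE0,2: acc=0; fwd→0 fwd↓0
  step 0 · PE1,1: acc=0; fwd→0 fwd↓0
  step 0 · PE1,2: acc=0; fwd→0 fwd↓0
  step 1 · PE0,2: acc=0; fwd→0 fwd↓0
  step 1 · PE1,1: acc=0; fwd→0 fwd↓0
  step 1 · PE1,2: acc=0; fwd→0 fwd↓0
  step 2 · PE0,2: acc=3; fwd→1 fwd↓3
  step 2 · PE1,1: acc=6; fwd→1 fwd↓6
  step 2 · PE1,2: acc=0; fwd→0 fwd↓0
  step 3 · PE0,2: acc=30; fwd→3 fwd↓9
  step 3 · PE1,1: acc=18; fwd→2 fwd↓6
  step 3 · PE1,2: acc=3; fwd→1 fwd↓3
  step 4 · PE0,2: acc=39; fwd→1 fwd↓9
  step 4 · PE1,1: acc=20; fwd→2 fwd↓1
  step 4 · PE1,2: acc=21; fwd→2 fwd↓9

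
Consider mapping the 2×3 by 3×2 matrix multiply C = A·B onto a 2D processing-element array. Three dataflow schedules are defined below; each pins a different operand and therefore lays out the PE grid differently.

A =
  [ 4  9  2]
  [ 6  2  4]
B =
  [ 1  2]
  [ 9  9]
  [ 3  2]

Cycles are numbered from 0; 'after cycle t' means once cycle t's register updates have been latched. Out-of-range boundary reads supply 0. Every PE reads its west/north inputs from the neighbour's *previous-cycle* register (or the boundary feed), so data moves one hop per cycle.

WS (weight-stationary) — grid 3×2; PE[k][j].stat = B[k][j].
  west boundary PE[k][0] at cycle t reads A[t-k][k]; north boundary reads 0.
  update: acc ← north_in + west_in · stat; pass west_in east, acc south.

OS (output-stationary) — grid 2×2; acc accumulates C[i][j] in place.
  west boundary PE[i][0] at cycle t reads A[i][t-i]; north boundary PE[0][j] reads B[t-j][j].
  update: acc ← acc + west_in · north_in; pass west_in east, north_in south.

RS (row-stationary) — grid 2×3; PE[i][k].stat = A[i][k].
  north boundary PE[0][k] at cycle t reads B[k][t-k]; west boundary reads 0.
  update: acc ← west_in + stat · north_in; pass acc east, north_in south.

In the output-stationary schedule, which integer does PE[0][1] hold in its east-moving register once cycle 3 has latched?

register = 2

OS on a 2×2 grid — tracing PE[0][1] and its feeders:
  t=0 PE[0][0]: acc=4 h=4 v=1
  t=0 PE[0][1]: acc=0 h=0 v=0
  t=1 PE[0][0]: acc=85 h=9 v=9
  t=1 PE[0][1]: acc=8 h=4 v=2
  t=2 PE[0][0]: acc=91 h=2 v=3
  t=2 PE[0][1]: acc=89 h=9 v=9
  t=3 PE[0][0]: acc=91 h=0 v=0
  t=3 PE[0][1]: acc=93 h=2 v=2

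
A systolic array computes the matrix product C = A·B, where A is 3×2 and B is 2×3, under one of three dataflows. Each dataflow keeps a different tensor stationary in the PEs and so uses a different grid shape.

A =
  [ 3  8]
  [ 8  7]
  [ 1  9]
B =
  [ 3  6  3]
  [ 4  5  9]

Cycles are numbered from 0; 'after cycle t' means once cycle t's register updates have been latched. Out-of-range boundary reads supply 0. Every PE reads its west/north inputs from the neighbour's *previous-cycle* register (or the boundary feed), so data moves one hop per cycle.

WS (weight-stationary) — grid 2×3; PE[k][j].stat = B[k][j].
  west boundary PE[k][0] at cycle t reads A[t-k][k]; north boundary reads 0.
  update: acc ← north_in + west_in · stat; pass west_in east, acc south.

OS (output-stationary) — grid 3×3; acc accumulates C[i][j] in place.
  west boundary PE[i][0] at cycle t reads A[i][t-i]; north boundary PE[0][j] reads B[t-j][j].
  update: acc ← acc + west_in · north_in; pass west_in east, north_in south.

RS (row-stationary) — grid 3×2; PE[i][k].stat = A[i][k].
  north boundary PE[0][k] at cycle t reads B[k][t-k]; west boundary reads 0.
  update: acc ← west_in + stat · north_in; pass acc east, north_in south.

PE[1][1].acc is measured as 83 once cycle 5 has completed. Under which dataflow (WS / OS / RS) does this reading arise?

WS [2×3] PE[1][1] across cycles:
  [0] (1,1) acc=0 (h:0 v:0)
  [1] (1,1) acc=0 (h:0 v:0)
  [2] (1,1) acc=58 (h:8 v:58)
  [3] (1,1) acc=83 (h:7 v:83)
  [4] (1,1) acc=51 (h:9 v:51)
  [5] (1,1) acc=0 (h:0 v:0)
OS [3×3] PE[1][1] across cycles:
  [0] (1,1) acc=0 (h:0 v:0)
  [1] (1,1) acc=0 (h:0 v:0)
  [2] (1,1) acc=48 (h:8 v:6)
  [3] (1,1) acc=83 (h:7 v:5)
  [4] (1,1) acc=83 (h:0 v:0)
  [5] (1,1) acc=83 (h:0 v:0)
RS [3×2] PE[1][1] across cycles:
  [0] (1,1) acc=0 (h:0 v:0)
  [1] (1,1) acc=0 (h:0 v:0)
  [2] (1,1) acc=52 (h:52 v:4)
  [3] (1,1) acc=83 (h:83 v:5)
  [4] (1,1) acc=87 (h:87 v:9)
  [5] (1,1) acc=0 (h:0 v:0)

dataflow = OS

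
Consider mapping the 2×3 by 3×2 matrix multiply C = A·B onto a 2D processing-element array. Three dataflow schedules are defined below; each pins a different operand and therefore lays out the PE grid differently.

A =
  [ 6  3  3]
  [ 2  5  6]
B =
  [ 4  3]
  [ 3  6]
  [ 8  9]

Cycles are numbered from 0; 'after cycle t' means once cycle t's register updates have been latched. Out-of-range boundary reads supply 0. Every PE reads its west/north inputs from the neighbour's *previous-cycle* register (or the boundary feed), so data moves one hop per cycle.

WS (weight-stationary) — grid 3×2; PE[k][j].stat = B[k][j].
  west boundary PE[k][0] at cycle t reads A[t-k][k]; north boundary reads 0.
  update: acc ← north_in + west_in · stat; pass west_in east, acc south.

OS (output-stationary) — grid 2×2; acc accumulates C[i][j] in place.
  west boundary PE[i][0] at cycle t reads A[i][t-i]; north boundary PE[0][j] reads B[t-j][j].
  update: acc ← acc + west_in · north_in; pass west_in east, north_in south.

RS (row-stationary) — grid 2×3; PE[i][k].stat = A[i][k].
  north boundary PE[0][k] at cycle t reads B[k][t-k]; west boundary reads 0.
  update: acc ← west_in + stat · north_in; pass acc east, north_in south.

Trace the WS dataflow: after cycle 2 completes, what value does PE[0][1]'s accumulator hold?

PE[0][1].acc = 6

WS (3×2). Following PE[0][1] plus its west/north inputs:
  [0] (0,0) acc=24 (h:6 v:24)
  [0] (0,1) acc=0 (h:0 v:0)
  [1] (0,0) acc=8 (h:2 v:8)
  [1] (0,1) acc=18 (h:6 v:18)
  [2] (0,0) acc=0 (h:0 v:0)
  [2] (0,1) acc=6 (h:2 v:6)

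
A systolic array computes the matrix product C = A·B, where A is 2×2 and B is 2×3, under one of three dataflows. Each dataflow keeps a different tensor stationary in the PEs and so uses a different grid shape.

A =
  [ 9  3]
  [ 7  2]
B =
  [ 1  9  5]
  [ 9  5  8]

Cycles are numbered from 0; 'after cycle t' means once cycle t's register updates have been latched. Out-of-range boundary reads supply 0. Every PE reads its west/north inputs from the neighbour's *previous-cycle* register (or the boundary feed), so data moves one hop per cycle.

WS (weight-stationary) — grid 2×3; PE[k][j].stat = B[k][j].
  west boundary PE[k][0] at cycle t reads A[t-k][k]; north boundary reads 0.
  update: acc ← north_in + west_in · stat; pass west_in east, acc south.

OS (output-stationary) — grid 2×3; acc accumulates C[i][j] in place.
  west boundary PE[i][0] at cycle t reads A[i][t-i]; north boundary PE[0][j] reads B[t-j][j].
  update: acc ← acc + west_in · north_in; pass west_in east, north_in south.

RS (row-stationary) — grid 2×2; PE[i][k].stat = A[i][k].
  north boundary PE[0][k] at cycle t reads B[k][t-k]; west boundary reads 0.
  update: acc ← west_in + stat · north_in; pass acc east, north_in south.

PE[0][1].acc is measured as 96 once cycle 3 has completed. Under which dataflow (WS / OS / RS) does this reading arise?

WS (2×3 grid), PE[0][1]:
  t=0 PE[0][1]: acc=0 h=0 v=0
  t=1 PE[0][1]: acc=81 h=9 v=81
  t=2 PE[0][1]: acc=63 h=7 v=63
  t=3 PE[0][1]: acc=0 h=0 v=0
OS (2×3 grid), PE[0][1]:
  t=0 PE[0][1]: acc=0 h=0 v=0
  t=1 PE[0][1]: acc=81 h=9 v=9
  t=2 PE[0][1]: acc=96 h=3 v=5
  t=3 PE[0][1]: acc=96 h=0 v=0
RS (2×2 grid), PE[0][1]:
  t=0 PE[0][1]: acc=0 h=0 v=0
  t=1 PE[0][1]: acc=36 h=36 v=9
  t=2 PE[0][1]: acc=96 h=96 v=5
  t=3 PE[0][1]: acc=69 h=69 v=8

dataflow = OS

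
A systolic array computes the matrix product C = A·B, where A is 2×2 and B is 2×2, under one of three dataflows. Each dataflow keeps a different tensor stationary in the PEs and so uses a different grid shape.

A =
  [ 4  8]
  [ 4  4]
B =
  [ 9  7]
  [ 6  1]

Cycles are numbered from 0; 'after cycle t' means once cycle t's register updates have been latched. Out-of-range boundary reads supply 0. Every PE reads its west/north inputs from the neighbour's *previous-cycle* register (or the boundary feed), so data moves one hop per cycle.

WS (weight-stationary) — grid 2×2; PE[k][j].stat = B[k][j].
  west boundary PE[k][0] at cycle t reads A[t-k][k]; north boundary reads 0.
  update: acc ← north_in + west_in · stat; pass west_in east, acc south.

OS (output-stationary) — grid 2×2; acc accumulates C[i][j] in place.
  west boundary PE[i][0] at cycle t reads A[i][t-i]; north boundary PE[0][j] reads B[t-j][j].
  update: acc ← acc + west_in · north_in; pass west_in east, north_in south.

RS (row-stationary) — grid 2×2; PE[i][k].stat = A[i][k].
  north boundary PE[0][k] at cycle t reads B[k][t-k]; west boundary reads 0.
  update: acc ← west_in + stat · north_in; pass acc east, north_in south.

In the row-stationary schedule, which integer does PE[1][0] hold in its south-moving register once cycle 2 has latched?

register = 7

RS on a 2×2 grid — tracing PE[1][0] and its feeders:
  cycle 0: PE[0][0] → acc 36, east 36, south 9
  cycle 0: PE[1][0] → acc 0, east 0, south 0
  cycle 1: PE[0][0] → acc 28, east 28, south 7
  cycle 1: PE[1][0] → acc 36, east 36, south 9
  cycle 2: PE[0][0] → acc 0, east 0, south 0
  cycle 2: PE[1][0] → acc 28, east 28, south 7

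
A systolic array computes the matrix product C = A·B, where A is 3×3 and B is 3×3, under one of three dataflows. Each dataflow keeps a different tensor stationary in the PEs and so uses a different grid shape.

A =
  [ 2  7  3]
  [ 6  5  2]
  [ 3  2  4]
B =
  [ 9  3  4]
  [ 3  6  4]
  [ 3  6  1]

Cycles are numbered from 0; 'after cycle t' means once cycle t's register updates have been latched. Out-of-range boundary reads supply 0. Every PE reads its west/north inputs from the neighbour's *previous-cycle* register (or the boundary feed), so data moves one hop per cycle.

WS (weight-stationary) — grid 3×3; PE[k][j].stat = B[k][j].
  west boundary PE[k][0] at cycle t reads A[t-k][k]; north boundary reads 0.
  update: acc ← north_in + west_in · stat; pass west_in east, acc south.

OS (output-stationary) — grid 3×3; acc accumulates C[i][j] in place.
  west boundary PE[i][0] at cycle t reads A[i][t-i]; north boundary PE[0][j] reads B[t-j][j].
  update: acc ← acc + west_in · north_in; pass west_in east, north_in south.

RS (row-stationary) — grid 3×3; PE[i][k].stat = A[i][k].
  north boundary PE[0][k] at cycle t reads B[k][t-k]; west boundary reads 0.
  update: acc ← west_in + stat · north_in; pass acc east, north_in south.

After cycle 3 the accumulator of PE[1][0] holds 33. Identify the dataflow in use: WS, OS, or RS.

dataflow = WS

Under WS (3×3), PE[1][0]:
  0: (1,0).acc=0  regs=<0,0>
  1: (1,0).acc=39  regs=<7,39>
  2: (1,0).acc=69  regs=<5,69>
  3: (1,0).acc=33  regs=<2,33>
Under OS (3×3), PE[1][0]:
  0: (1,0).acc=0  regs=<0,0>
  1: (1,0).acc=54  regs=<6,9>
  2: (1,0).acc=69  regs=<5,3>
  3: (1,0).acc=75  regs=<2,3>
Under RS (3×3), PE[1][0]:
  0: (1,0).acc=0  regs=<0,0>
  1: (1,0).acc=54  regs=<54,9>
  2: (1,0).acc=18  regs=<18,3>
  3: (1,0).acc=24  regs=<24,4>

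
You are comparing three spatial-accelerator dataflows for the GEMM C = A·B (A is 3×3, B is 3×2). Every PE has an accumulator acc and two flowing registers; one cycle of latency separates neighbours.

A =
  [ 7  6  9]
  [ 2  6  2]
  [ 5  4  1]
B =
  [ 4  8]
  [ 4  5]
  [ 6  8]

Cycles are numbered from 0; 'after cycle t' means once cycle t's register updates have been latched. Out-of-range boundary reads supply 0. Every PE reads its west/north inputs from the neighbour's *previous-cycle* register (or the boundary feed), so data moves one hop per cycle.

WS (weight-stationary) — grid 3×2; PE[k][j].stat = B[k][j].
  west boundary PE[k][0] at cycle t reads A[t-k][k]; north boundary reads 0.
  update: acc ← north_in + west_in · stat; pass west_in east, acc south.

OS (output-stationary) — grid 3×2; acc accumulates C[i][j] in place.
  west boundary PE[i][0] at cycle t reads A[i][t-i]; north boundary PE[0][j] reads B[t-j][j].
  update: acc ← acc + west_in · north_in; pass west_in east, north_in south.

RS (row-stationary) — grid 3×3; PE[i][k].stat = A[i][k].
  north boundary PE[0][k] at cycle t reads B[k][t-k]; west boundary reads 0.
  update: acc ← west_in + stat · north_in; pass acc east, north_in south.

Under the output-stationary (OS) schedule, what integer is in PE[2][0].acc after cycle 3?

OS (3×2). Following PE[2][0] plus its west/north inputs:
  step 0 · PE1,0: acc=0; fwd→0 fwd↓0
  step 0 · PE2,0: acc=0; fwd→0 fwd↓0
  step 1 · PE1,0: acc=8; fwd→2 fwd↓4
  step 1 · PE2,0: acc=0; fwd→0 fwd↓0
  step 2 · PE1,0: acc=32; fwd→6 fwd↓4
  step 2 · PE2,0: acc=20; fwd→5 fwd↓4
  step 3 · PE1,0: acc=44; fwd→2 fwd↓6
  step 3 · PE2,0: acc=36; fwd→4 fwd↓4

PE[2][0].acc = 36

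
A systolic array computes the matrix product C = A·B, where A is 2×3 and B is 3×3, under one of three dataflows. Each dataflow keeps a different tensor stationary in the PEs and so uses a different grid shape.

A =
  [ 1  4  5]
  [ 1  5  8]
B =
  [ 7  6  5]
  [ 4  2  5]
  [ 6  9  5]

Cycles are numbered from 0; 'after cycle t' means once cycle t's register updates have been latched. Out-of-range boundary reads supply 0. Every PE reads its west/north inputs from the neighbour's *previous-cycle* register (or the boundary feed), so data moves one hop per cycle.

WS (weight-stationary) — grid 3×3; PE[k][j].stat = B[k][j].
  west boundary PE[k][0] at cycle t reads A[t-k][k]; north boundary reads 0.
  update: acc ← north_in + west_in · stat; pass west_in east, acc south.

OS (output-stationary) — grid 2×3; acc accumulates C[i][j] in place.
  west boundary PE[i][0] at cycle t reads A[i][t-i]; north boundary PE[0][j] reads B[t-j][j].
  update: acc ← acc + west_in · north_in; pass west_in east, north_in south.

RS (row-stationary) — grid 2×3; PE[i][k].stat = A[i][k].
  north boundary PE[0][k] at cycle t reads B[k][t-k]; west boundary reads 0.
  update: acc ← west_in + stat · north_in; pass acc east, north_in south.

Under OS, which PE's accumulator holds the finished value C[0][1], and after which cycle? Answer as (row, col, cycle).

(row, col, cycle) = (0, 1, 3)

OS — PE[0][1] is where C[0][1] collects:
  after 0 — PE[0][1] acc=0, pass-E 0, pass-S 0
  after 1 — PE[0][1] acc=6, pass-E 1, pass-S 6
  after 2 — PE[0][1] acc=14, pass-E 4, pass-S 2
  after 3 — PE[0][1] acc=59, pass-E 5, pass-S 9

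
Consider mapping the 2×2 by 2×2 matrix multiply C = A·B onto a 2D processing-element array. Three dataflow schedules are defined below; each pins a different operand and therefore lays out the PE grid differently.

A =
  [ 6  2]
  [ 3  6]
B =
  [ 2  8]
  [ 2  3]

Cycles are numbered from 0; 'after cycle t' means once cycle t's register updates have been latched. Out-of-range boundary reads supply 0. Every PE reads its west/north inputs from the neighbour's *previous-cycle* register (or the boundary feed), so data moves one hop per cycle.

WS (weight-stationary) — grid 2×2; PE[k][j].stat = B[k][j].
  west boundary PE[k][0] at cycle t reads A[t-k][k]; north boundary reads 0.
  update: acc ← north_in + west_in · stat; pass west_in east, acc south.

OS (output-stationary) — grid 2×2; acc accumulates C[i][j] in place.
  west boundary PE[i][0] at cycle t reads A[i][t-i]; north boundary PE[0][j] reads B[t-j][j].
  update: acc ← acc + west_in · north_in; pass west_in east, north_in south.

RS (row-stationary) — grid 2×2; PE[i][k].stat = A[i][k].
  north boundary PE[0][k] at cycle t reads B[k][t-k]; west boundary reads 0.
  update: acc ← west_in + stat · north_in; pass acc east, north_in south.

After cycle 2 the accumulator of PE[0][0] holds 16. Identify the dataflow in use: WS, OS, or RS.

dataflow = OS

WS [2×2] PE[0][0] across cycles:
  c0 r0c0: 12 / 6 / 12
  c1 r0c0: 6 / 3 / 6
  c2 r0c0: 0 / 0 / 0
OS [2×2] PE[0][0] across cycles:
  c0 r0c0: 12 / 6 / 2
  c1 r0c0: 16 / 2 / 2
  c2 r0c0: 16 / 0 / 0
RS [2×2] PE[0][0] across cycles:
  c0 r0c0: 12 / 12 / 2
  c1 r0c0: 48 / 48 / 8
  c2 r0c0: 0 / 0 / 0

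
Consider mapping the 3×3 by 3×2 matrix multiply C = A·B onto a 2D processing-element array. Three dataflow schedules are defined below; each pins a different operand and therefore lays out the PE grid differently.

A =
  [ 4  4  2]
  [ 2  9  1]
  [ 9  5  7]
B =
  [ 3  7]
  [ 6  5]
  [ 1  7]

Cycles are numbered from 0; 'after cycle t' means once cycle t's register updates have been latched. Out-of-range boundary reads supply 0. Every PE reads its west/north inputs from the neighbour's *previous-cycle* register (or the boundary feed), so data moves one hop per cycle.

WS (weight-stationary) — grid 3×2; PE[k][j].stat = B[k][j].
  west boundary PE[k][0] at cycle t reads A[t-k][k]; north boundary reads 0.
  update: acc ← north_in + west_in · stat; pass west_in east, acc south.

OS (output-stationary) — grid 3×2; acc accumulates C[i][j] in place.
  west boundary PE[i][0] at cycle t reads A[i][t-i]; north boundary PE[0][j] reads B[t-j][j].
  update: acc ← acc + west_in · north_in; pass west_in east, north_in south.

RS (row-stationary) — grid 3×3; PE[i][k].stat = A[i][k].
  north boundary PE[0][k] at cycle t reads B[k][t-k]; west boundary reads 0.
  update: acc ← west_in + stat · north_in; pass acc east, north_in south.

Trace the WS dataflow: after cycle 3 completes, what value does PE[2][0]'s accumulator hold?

WS (3×2). Following PE[2][0] plus its west/north inputs:
  @0  [1,0]  acc 0  |  →0  ↓0
  @0  [2,0]  acc 0  |  →0  ↓0
  @1  [1,0]  acc 36  |  →4  ↓36
  @1  [2,0]  acc 0  |  →0  ↓0
  @2  [1,0]  acc 60  |  →9  ↓60
  @2  [2,0]  acc 38  |  →2  ↓38
  @3  [1,0]  acc 57  |  →5  ↓57
  @3  [2,0]  acc 61  |  →1  ↓61

PE[2][0].acc = 61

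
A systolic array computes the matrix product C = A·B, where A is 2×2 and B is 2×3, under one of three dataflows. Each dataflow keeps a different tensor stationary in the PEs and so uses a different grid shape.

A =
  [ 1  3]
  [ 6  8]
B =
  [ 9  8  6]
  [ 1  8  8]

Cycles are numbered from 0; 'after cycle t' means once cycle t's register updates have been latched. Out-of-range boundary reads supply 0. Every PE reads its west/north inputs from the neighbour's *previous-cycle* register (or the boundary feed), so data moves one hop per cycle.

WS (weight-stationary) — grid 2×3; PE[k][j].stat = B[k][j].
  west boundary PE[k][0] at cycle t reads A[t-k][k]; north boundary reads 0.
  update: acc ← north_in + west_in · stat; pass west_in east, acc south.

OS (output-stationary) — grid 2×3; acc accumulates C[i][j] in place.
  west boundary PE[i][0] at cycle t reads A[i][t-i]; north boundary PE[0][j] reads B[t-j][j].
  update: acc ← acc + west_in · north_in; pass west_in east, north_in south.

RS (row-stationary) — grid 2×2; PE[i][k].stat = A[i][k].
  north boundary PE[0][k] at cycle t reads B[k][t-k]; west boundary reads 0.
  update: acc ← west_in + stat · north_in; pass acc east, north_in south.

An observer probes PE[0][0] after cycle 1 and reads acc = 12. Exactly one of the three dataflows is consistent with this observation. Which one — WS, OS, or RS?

dataflow = OS

— WS: 2×3; PE[0][0] trace:
  [0] (0,0) acc=9 (h:1 v:9)
  [1] (0,0) acc=54 (h:6 v:54)
— OS: 2×3; PE[0][0] trace:
  [0] (0,0) acc=9 (h:1 v:9)
  [1] (0,0) acc=12 (h:3 v:1)
— RS: 2×2; PE[0][0] trace:
  [0] (0,0) acc=9 (h:9 v:9)
  [1] (0,0) acc=8 (h:8 v:8)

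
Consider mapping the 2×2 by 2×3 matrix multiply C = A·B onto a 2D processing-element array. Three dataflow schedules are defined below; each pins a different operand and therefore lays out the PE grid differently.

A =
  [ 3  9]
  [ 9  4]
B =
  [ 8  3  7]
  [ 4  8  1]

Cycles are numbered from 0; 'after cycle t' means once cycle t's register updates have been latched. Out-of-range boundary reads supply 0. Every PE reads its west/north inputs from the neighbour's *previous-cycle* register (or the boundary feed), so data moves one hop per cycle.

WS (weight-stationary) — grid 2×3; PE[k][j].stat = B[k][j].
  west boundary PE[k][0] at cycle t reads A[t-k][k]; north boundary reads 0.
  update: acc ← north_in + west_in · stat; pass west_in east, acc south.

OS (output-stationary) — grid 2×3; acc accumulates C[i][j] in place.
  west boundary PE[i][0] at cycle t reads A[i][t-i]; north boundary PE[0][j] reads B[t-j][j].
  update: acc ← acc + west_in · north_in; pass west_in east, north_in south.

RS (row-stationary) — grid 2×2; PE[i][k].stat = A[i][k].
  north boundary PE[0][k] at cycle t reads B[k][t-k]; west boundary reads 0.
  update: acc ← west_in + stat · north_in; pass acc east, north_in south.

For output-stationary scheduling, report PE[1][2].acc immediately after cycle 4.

OS (2×3). Following PE[1][2] plus its west/north inputs:
  0: (0,2).acc=0  regs=<0,0>
  0: (1,1).acc=0  regs=<0,0>
  0: (1,2).acc=0  regs=<0,0>
  1: (0,2).acc=0  regs=<0,0>
  1: (1,1).acc=0  regs=<0,0>
  1: (1,2).acc=0  regs=<0,0>
  2: (0,2).acc=21  regs=<3,7>
  2: (1,1).acc=27  regs=<9,3>
  2: (1,2).acc=0  regs=<0,0>
  3: (0,2).acc=30  regs=<9,1>
  3: (1,1).acc=59  regs=<4,8>
  3: (1,2).acc=63  regs=<9,7>
  4: (0,2).acc=30  regs=<0,0>
  4: (1,1).acc=59  regs=<0,0>
  4: (1,2).acc=67  regs=<4,1>

PE[1][2].acc = 67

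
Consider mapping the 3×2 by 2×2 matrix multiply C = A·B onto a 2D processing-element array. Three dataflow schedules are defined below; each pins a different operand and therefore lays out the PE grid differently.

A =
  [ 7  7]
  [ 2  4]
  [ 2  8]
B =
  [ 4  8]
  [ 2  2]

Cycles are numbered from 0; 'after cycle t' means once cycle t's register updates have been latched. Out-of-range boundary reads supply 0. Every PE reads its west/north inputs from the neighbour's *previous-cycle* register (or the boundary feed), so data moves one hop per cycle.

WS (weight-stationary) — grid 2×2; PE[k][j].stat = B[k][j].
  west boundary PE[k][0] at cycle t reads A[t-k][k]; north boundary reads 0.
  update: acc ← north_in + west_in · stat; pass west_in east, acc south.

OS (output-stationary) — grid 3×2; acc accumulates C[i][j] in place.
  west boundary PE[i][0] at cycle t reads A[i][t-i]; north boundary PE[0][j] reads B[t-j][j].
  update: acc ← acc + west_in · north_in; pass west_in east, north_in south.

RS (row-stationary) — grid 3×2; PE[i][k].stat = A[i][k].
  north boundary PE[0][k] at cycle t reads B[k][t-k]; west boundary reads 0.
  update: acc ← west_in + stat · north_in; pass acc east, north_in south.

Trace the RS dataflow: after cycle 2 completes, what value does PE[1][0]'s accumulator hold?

RS (3×2). Following PE[1][0] plus its west/north inputs:
  [0] (0,0) acc=28 (h:28 v:4)
  [0] (1,0) acc=0 (h:0 v:0)
  [1] (0,0) acc=56 (h:56 v:8)
  [1] (1,0) acc=8 (h:8 v:4)
  [2] (0,0) acc=0 (h:0 v:0)
  [2] (1,0) acc=16 (h:16 v:8)

PE[1][0].acc = 16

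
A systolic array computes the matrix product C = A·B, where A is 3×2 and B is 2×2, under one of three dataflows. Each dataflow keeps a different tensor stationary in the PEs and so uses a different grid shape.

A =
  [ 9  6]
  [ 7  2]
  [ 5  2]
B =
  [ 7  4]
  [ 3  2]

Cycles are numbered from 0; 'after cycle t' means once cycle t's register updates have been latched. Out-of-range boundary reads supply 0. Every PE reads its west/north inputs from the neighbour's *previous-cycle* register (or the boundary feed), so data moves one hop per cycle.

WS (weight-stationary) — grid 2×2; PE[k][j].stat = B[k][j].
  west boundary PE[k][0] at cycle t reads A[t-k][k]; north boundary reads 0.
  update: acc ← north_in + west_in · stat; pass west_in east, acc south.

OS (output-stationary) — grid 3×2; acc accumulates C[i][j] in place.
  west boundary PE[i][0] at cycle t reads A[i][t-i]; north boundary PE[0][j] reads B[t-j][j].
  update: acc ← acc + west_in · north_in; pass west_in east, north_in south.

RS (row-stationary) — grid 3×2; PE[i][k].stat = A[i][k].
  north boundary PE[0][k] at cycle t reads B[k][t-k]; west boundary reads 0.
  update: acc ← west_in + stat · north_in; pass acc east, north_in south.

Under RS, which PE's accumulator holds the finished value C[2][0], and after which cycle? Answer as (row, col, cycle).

(row, col, cycle) = (2, 1, 3)

RS — PE[2][1] is where C[2][0] collects:
  0: (2,1).acc=0  regs=<0,0>
  1: (2,1).acc=0  regs=<0,0>
  2: (2,1).acc=0  regs=<0,0>
  3: (2,1).acc=41  regs=<41,3>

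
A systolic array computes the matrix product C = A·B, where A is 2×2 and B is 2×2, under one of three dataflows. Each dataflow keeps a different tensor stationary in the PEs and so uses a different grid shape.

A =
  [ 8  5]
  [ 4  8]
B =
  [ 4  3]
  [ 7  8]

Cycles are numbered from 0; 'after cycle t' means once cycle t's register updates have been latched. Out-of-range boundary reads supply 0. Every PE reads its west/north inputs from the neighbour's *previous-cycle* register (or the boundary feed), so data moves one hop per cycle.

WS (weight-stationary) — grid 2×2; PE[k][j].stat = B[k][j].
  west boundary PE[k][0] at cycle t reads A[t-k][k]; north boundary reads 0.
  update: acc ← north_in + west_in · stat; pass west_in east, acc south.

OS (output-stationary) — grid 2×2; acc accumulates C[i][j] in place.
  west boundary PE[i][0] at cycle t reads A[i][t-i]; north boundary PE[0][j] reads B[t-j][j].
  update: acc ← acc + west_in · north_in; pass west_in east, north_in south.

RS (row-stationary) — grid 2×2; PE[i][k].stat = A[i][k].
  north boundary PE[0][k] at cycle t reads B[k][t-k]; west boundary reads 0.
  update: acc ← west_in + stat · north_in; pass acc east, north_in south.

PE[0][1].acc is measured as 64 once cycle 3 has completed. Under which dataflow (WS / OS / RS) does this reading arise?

dataflow = OS

WS (2×2 grid), PE[0][1]:
  after 0 — PE[0][1] acc=0, pass-E 0, pass-S 0
  after 1 — PE[0][1] acc=24, pass-E 8, pass-S 24
  after 2 — PE[0][1] acc=12, pass-E 4, pass-S 12
  after 3 — PE[0][1] acc=0, pass-E 0, pass-S 0
OS (2×2 grid), PE[0][1]:
  after 0 — PE[0][1] acc=0, pass-E 0, pass-S 0
  after 1 — PE[0][1] acc=24, pass-E 8, pass-S 3
  after 2 — PE[0][1] acc=64, pass-E 5, pass-S 8
  after 3 — PE[0][1] acc=64, pass-E 0, pass-S 0
RS (2×2 grid), PE[0][1]:
  after 0 — PE[0][1] acc=0, pass-E 0, pass-S 0
  after 1 — PE[0][1] acc=67, pass-E 67, pass-S 7
  after 2 — PE[0][1] acc=64, pass-E 64, pass-S 8
  after 3 — PE[0][1] acc=0, pass-E 0, pass-S 0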